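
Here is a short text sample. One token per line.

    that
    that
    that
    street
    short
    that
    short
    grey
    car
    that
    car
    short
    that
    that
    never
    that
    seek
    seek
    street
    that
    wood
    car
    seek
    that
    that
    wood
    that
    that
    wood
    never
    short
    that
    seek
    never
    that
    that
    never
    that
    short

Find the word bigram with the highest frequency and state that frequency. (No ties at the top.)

"that that", 6 times

Bigram frequencies (highest first):
  that that: 6
  short that: 3
  never that: 3
  that wood: 3
  that short: 2
  that never: 2
  … (18 more, each ≤ 2)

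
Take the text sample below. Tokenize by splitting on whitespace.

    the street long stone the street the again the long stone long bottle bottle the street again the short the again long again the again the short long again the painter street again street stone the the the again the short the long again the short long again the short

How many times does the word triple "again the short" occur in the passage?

5

Scanning the 48 overlapping trigram windows for "again the short":
  position 17–19: again the short
  position 25–27: again the short
  position 39–41: again the short
  position 44–46: again the short
  position 48–50: again the short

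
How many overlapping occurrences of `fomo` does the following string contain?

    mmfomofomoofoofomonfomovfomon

Sliding a length-4 window over the 29 characters (26 positions):
  position 3–6: fomo
  position 7–10: fomo
  position 15–18: fomo
  position 20–23: fomo
  position 25–28: fomo

5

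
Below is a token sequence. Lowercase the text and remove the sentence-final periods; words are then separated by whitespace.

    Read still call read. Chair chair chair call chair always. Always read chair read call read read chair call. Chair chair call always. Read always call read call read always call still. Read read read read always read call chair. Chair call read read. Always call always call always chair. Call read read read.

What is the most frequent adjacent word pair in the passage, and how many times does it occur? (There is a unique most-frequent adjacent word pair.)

"read read", 7 times

Bigram frequencies (highest first):
  read read: 7
  call read: 6
  chair call: 5
  chair chair: 4
  read always: 4
  always call: 4
  … (13 more, each ≤ 3)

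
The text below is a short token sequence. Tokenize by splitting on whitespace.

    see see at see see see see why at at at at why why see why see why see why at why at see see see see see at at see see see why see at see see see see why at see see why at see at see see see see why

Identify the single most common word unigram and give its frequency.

"see", 29 times

Unigram frequencies (highest first):
  see: 29
  at: 13
  why: 11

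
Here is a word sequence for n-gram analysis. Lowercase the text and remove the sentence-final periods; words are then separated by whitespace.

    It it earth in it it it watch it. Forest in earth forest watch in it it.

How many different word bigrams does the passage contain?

17 tokens → 16 bigram windows in total.
Repeated bigrams (each contributes count−1 duplicates):
  it it: 4
  in it: 2
4 duplicate windows → 16 − 4 = 12 distinct.

12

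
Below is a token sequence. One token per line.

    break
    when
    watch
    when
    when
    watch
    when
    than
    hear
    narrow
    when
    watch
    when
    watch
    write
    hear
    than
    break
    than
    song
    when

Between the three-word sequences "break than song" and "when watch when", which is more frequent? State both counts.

"when watch when" (3 vs 1)

"break than song": 1 occurrence
"when watch when": 3 occurrences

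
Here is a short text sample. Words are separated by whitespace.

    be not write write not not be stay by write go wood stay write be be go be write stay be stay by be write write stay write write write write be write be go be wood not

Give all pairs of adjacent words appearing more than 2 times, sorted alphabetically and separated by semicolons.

Bigram counts meeting the condition (more than 2 times):
  be write: 3
  write be: 3
  write write: 5

be write; write be; write write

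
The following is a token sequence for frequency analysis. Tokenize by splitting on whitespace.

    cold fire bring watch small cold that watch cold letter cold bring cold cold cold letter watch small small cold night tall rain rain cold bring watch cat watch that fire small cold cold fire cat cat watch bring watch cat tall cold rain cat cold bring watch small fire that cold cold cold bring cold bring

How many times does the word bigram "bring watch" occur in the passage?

4

Scanning the 56 overlapping bigram windows for "bring watch":
  position 3–4: bring watch
  position 26–27: bring watch
  position 39–40: bring watch
  position 47–48: bring watch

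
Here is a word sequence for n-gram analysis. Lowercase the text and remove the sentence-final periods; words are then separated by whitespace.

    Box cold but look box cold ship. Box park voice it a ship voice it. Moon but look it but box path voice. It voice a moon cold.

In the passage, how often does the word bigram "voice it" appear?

3

Scanning the 27 overlapping bigram windows for "voice it":
  position 10–11: voice it
  position 14–15: voice it
  position 23–24: voice it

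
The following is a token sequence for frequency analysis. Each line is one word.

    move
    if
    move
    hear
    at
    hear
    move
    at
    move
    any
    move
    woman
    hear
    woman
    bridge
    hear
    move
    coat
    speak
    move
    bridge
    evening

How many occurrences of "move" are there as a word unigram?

Scanning the 22 tokens for "move":
  position 1: move
  position 3: move
  position 7: move
  position 9: move
  position 11: move
  position 17: move
  position 20: move

7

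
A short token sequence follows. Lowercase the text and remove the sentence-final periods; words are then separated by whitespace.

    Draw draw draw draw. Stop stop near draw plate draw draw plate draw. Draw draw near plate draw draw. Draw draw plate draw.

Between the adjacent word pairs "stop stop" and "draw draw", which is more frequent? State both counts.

"draw draw" (9 vs 1)

"stop stop": 1 occurrence
"draw draw": 9 occurrences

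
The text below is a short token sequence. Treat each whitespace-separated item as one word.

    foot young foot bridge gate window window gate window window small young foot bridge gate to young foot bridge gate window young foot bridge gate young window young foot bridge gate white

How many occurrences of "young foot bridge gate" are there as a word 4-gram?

5

Scanning the 29 overlapping 4-gram windows for "young foot bridge gate":
  position 2–5: young foot bridge gate
  position 12–15: young foot bridge gate
  position 17–20: young foot bridge gate
  position 22–25: young foot bridge gate
  position 28–31: young foot bridge gate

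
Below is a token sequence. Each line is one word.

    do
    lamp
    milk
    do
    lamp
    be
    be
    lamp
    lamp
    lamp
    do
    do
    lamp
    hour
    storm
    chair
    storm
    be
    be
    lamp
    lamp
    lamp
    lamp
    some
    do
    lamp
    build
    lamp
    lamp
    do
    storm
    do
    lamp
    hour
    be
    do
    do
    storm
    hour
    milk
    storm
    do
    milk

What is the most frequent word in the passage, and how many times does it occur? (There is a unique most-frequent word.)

Unigram frequencies (highest first):
  lamp: 14
  do: 10
  be: 5
  storm: 5
  milk: 3
  hour: 3
  … (3 more, each ≤ 1)

"lamp", 14 times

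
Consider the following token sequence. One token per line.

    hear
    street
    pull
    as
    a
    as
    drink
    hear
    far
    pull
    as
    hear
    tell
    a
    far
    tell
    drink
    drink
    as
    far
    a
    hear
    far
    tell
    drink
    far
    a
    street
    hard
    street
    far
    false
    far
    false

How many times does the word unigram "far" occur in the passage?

7

Scanning the 34 tokens for "far":
  position 9: far
  position 15: far
  position 20: far
  position 23: far
  position 26: far
  position 31: far
  position 33: far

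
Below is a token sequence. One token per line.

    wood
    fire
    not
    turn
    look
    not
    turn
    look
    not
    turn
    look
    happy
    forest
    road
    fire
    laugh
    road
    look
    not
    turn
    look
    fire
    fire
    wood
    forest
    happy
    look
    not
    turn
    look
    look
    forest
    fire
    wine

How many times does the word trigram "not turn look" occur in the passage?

5

Scanning the 32 overlapping trigram windows for "not turn look":
  position 3–5: not turn look
  position 6–8: not turn look
  position 9–11: not turn look
  position 19–21: not turn look
  position 28–30: not turn look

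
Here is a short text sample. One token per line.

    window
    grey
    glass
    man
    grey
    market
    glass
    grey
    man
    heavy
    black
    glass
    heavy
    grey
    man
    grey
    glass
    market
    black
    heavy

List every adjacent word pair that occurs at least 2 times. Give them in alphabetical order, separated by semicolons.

grey glass; grey man; man grey

Bigram counts meeting the condition (at least 2 times):
  grey glass: 2
  grey man: 2
  man grey: 2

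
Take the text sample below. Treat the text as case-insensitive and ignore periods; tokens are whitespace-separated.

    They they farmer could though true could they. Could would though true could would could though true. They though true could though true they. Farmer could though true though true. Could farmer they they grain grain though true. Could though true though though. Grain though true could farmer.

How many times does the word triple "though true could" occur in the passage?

6

Scanning the 46 overlapping trigram windows for "though true could":
  position 5–7: though true could
  position 11–13: though true could
  position 19–21: though true could
  position 29–31: though true could
  position 37–39: though true could
  position 45–47: though true could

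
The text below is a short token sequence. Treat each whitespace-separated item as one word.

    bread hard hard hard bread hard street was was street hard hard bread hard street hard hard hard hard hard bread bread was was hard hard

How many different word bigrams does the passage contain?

26 tokens → 25 bigram windows in total.
Repeated bigrams (each contributes count−1 duplicates):
  hard hard: 8
  bread hard: 3
  hard bread: 3
  hard street: 2
  street hard: 2
  was was: 2
14 duplicate windows → 25 − 14 = 11 distinct.

11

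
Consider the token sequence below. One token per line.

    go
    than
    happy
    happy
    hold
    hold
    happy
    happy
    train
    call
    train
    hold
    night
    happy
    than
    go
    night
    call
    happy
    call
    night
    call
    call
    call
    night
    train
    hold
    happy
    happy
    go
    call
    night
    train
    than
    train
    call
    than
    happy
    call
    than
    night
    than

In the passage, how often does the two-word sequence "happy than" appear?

Scanning the 41 overlapping bigram windows for "happy than":
  position 14–15: happy than

1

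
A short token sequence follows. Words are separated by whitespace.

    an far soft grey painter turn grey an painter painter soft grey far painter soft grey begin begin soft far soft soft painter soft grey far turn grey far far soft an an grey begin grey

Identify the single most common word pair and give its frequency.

"soft grey", 4 times

Bigram frequencies (highest first):
  soft grey: 4
  far soft: 3
  painter soft: 3
  grey far: 3
  turn grey: 2
  grey begin: 2
  … (18 more, each ≤ 1)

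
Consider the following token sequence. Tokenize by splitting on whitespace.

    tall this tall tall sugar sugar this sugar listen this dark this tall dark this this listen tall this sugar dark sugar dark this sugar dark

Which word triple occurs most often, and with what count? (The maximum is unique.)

"this sugar dark", 2 times

Trigram frequencies (highest first):
  this sugar dark: 2
  tall this tall: 1
  this tall tall: 1
  tall tall sugar: 1
  tall sugar sugar: 1
  sugar sugar this: 1
  … (17 more, each ≤ 1)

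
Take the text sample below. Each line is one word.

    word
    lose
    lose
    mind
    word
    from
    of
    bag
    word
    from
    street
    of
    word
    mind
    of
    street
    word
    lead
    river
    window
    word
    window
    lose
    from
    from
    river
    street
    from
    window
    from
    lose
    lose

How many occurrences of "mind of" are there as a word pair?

Scanning the 31 overlapping bigram windows for "mind of":
  position 14–15: mind of

1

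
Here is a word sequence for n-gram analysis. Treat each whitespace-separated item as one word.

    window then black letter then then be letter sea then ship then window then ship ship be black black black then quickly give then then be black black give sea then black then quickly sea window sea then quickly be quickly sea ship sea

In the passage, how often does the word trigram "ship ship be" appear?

Scanning the 42 overlapping trigram windows for "ship ship be":
  position 15–17: ship ship be

1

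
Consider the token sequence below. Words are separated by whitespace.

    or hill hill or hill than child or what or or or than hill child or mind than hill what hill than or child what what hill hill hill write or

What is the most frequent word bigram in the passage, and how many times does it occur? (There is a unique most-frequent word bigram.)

"hill hill", 3 times

Bigram frequencies (highest first):
  hill hill: 3
  or hill: 2
  hill than: 2
  child or: 2
  or or: 2
  than hill: 2
  … (16 more, each ≤ 2)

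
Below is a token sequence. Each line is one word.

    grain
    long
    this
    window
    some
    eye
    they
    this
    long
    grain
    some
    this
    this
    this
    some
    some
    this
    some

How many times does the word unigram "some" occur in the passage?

5

Scanning the 18 tokens for "some":
  position 5: some
  position 11: some
  position 15: some
  position 16: some
  position 18: some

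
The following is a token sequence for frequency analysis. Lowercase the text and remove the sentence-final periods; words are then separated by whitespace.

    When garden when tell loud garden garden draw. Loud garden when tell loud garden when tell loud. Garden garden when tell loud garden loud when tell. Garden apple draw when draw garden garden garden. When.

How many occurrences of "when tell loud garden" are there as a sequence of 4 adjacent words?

4

Scanning the 32 overlapping 4-gram windows for "when tell loud garden":
  position 3–6: when tell loud garden
  position 11–14: when tell loud garden
  position 15–18: when tell loud garden
  position 20–23: when tell loud garden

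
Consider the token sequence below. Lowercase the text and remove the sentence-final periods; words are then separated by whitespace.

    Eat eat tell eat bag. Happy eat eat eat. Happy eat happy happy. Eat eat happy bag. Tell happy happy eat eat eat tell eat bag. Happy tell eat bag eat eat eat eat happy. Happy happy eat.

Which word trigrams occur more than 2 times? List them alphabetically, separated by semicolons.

Trigram counts meeting the condition (more than 2 times):
  eat eat eat: 4
  eat eat happy: 3
  happy eat eat: 3
  happy happy eat: 3
  tell eat bag: 3

eat eat eat; eat eat happy; happy eat eat; happy happy eat; tell eat bag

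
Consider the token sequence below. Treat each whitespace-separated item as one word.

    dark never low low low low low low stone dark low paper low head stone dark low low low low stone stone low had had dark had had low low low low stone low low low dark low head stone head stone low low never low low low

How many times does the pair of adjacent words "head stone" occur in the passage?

3

Scanning the 47 overlapping bigram windows for "head stone":
  position 14–15: head stone
  position 39–40: head stone
  position 41–42: head stone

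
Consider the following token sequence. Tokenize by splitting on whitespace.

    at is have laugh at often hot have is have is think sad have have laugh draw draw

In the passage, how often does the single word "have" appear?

5

Scanning the 18 tokens for "have":
  position 3: have
  position 8: have
  position 10: have
  position 14: have
  position 15: have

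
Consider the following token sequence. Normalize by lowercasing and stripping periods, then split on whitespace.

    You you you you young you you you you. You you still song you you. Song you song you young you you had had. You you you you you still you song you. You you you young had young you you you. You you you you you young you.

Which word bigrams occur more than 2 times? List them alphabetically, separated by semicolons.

Bigram counts meeting the condition (more than 2 times):
  song you: 4
  you song: 3
  you you: 24
  you young: 4
  young you: 4

song you; you song; you you; you young; young you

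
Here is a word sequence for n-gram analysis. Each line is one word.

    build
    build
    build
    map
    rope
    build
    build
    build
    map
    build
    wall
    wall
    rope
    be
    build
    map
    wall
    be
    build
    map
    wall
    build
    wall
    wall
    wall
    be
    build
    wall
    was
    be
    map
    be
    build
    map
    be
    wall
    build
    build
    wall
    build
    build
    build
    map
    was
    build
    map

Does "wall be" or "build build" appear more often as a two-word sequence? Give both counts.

"build build" (7 vs 2)

"wall be": 2 occurrences
"build build": 7 occurrences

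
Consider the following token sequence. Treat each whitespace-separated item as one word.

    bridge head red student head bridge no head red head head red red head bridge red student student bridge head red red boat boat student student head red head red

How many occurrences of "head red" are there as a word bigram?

6

Scanning the 29 overlapping bigram windows for "head red":
  position 2–3: head red
  position 8–9: head red
  position 11–12: head red
  position 20–21: head red
  position 27–28: head red
  position 29–30: head red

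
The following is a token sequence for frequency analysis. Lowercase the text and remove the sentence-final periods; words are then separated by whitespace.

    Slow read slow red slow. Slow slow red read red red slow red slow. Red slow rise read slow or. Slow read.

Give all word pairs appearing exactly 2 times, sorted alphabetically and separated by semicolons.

read slow; slow read; slow slow

Bigram counts meeting the condition (exactly 2 times):
  read slow: 2
  slow read: 2
  slow slow: 2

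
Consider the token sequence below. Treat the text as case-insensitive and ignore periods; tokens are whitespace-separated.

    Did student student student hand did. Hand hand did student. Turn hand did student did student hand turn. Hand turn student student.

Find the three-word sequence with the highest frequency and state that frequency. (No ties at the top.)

"hand did student", 2 times

Trigram frequencies (highest first):
  hand did student: 2
  did student student: 1
  student student student: 1
  student student hand: 1
  student hand did: 1
  hand did hand: 1
  … (13 more, each ≤ 1)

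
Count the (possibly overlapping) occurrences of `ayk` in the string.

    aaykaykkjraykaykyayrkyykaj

Sliding a length-3 window over the 26 characters (24 positions):
  position 2–4: ayk
  position 5–7: ayk
  position 11–13: ayk
  position 14–16: ayk

4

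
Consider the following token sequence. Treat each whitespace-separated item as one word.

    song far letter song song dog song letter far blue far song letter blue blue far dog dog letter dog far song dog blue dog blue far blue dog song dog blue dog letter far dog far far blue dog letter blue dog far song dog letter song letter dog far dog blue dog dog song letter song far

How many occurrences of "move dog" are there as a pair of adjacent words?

Scanning the 58 overlapping bigram windows for "move dog":
  (none found)

0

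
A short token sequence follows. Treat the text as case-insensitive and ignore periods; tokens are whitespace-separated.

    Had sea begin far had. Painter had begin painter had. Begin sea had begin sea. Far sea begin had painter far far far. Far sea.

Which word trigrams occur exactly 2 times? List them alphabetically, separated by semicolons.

Trigram counts meeting the condition (exactly 2 times):
  far far far: 2
  had begin sea: 2
  painter had begin: 2

far far far; had begin sea; painter had begin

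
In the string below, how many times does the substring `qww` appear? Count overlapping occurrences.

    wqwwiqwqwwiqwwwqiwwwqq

Sliding a length-3 window over the 22 characters (20 positions):
  position 2–4: qww
  position 8–10: qww
  position 12–14: qww

3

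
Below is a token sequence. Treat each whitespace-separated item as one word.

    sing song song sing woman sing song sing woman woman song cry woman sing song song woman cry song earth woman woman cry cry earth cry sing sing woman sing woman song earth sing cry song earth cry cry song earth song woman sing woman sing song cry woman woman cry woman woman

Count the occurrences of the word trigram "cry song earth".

Scanning the 51 overlapping trigram windows for "cry song earth":
  position 18–20: cry song earth
  position 35–37: cry song earth
  position 39–41: cry song earth

3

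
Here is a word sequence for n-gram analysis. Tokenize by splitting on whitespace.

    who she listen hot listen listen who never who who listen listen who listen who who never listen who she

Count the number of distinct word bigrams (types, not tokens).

20 tokens → 19 bigram windows in total.
Repeated bigrams (each contributes count−1 duplicates):
  listen who: 4
  listen listen: 2
  who listen: 2
  who never: 2
  who she: 2
  who who: 2
8 duplicate windows → 19 − 8 = 11 distinct.

11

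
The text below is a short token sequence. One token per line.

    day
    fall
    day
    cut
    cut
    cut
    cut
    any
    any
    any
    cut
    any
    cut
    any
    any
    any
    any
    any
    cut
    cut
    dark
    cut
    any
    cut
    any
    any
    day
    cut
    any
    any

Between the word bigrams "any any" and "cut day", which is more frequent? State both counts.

"any any": 8 occurrences
"cut day": 0 occurrences

"any any" (8 vs 0)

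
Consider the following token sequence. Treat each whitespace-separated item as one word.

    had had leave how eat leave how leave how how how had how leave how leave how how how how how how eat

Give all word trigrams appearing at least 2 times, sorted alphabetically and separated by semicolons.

how how how; how leave how; leave how how; leave how leave

Trigram counts meeting the condition (at least 2 times):
  how how how: 5
  how leave how: 3
  leave how how: 2
  leave how leave: 2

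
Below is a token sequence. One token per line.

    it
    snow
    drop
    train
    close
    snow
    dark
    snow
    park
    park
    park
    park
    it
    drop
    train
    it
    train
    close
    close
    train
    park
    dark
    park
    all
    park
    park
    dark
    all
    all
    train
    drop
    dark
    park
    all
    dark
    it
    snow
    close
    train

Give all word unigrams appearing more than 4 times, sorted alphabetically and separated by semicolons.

Unigram counts meeting the condition (more than 4 times):
  dark: 5
  park: 9
  train: 6

dark; park; train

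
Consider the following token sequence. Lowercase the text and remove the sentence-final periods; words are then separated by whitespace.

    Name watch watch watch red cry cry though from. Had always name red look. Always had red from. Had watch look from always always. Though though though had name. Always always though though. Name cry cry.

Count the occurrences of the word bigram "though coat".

Scanning the 35 overlapping bigram windows for "though coat":
  (none found)

0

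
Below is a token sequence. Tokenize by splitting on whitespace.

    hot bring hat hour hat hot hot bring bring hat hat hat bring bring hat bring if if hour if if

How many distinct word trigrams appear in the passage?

21 tokens → 19 trigram windows in total.
Repeated trigrams (each contributes count−1 duplicates):
  bring bring hat: 2
1 duplicate windows → 19 − 1 = 18 distinct.

18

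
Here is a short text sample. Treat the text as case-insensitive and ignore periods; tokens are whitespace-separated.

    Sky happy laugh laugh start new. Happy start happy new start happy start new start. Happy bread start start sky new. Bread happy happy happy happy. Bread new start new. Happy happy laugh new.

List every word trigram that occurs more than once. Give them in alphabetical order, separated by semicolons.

happy happy happy; new start happy; start new happy

Trigram counts meeting the condition (more than once):
  happy happy happy: 2
  new start happy: 2
  start new happy: 2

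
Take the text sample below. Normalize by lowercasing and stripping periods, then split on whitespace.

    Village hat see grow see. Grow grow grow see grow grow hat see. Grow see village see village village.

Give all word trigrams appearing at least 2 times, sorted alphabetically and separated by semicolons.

grow see grow; hat see grow; see grow grow; see grow see

Trigram counts meeting the condition (at least 2 times):
  grow see grow: 2
  hat see grow: 2
  see grow grow: 2
  see grow see: 2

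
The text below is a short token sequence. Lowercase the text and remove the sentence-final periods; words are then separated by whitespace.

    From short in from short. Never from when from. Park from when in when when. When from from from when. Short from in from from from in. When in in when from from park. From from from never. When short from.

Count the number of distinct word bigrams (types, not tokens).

41 tokens → 40 bigram windows in total.
Repeated bigrams (each contributes count−1 duplicates):
  from from: 7
  from when: 3
  in when: 3
  when from: 3
  from in: 2
  from park: 2
  from short: 2
  in from: 2
  … (5 more repeated)
21 duplicate windows → 40 − 21 = 19 distinct.

19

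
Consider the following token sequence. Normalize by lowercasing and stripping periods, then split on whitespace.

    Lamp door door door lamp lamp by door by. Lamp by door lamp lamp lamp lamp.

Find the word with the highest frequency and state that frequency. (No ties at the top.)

Unigram frequencies (highest first):
  lamp: 8
  door: 5
  by: 3

"lamp", 8 times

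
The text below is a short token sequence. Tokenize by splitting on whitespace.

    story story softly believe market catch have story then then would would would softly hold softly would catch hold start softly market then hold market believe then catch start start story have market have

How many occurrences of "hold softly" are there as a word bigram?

1

Scanning the 33 overlapping bigram windows for "hold softly":
  position 15–16: hold softly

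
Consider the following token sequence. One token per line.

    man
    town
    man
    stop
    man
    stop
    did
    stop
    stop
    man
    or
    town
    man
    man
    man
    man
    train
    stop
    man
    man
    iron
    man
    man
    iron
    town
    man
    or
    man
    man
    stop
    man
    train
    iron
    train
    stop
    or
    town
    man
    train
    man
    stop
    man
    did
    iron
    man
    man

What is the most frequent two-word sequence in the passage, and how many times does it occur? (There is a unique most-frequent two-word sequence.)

Bigram frequencies (highest first):
  man man: 7
  stop man: 5
  town man: 4
  man stop: 4
  man train: 3
  man or: 2
  … (16 more, each ≤ 2)

"man man", 7 times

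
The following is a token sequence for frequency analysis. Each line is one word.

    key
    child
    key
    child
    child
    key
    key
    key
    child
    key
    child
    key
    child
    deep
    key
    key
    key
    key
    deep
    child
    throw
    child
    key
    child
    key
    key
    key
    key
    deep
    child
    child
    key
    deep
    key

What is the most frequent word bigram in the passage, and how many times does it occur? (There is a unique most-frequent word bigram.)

"key key", 8 times

Bigram frequencies (highest first):
  key key: 8
  child key: 7
  key child: 6
  key deep: 3
  child child: 2
  deep key: 2
  … (4 more, each ≤ 2)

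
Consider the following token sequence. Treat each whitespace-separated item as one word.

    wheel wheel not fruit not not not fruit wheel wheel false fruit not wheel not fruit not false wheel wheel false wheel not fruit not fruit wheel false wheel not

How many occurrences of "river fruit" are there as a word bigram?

Scanning the 29 overlapping bigram windows for "river fruit":
  (none found)

0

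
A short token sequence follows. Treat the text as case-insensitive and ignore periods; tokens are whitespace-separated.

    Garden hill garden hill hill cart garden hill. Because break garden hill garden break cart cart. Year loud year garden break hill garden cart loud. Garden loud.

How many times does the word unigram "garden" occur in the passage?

8

Scanning the 27 tokens for "garden":
  position 1: garden
  position 3: garden
  position 7: garden
  position 11: garden
  position 13: garden
  position 20: garden
  position 23: garden
  position 26: garden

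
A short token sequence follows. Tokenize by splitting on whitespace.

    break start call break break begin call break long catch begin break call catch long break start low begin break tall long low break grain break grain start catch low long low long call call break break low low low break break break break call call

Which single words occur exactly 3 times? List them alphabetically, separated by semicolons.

Unigram counts meeting the condition (exactly 3 times):
  begin: 3
  catch: 3
  start: 3

begin; catch; start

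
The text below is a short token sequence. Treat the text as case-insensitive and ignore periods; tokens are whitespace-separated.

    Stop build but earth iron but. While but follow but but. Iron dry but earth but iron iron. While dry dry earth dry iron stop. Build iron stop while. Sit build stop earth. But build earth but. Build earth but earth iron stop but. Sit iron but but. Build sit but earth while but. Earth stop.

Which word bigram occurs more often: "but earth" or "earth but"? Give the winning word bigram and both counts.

"but earth": 5 occurrences
"earth but": 4 occurrences

"but earth" (5 vs 4)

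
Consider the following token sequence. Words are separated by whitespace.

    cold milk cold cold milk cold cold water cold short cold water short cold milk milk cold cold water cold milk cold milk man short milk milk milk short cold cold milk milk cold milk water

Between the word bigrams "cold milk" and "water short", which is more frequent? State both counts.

"cold milk" (7 vs 1)

"cold milk": 7 occurrences
"water short": 1 occurrence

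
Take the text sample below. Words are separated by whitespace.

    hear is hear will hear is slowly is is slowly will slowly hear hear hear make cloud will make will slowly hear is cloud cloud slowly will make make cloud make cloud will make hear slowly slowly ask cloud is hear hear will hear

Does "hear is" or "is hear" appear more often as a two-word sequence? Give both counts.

"hear is" (3 vs 2)

"hear is": 3 occurrences
"is hear": 2 occurrences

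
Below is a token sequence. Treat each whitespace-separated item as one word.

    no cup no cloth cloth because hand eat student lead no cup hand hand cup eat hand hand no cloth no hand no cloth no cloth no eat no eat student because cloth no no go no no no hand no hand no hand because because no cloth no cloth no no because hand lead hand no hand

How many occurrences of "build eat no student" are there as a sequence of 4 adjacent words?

Scanning the 55 overlapping 4-gram windows for "build eat no student":
  (none found)

0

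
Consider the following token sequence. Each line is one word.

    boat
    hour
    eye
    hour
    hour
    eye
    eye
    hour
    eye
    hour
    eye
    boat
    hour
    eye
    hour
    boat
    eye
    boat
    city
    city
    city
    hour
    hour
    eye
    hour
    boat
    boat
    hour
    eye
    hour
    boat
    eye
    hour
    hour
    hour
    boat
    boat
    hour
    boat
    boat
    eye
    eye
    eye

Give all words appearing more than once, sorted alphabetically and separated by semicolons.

boat; city; eye; hour

Unigram counts meeting the condition (more than once):
  boat: 11
  city: 3
  eye: 13
  hour: 16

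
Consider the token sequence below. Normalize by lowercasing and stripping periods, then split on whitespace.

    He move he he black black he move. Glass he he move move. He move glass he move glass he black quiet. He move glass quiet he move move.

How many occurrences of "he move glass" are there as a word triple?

Scanning the 27 overlapping trigram windows for "he move glass":
  position 7–9: he move glass
  position 14–16: he move glass
  position 17–19: he move glass
  position 23–25: he move glass

4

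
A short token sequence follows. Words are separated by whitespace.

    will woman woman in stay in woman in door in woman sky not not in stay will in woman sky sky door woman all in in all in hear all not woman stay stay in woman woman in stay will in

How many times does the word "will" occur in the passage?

Scanning the 41 tokens for "will":
  position 1: will
  position 17: will
  position 40: will

3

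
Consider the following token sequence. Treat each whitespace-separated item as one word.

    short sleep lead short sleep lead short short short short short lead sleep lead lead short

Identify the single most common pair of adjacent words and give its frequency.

Bigram frequencies (highest first):
  short short: 4
  sleep lead: 3
  lead short: 3
  short sleep: 2
  short lead: 1
  lead sleep: 1
  … (1 more, each ≤ 1)

"short short", 4 times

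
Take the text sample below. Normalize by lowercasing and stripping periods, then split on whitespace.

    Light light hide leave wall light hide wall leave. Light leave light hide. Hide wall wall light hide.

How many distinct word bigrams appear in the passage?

18 tokens → 17 bigram windows in total.
Repeated bigrams (each contributes count−1 duplicates):
  light hide: 4
  hide wall: 2
  leave light: 2
  wall light: 2
6 duplicate windows → 17 − 6 = 11 distinct.

11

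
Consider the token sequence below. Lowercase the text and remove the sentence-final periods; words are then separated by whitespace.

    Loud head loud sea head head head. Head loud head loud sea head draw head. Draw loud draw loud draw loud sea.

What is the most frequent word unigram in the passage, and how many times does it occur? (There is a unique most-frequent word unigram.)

"head", 8 times

Unigram frequencies (highest first):
  head: 8
  loud: 7
  draw: 4
  sea: 3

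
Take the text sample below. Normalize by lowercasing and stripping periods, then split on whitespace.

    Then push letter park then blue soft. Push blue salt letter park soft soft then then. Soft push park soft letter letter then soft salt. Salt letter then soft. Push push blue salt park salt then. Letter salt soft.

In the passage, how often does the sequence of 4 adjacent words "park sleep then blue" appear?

0

Scanning the 36 overlapping 4-gram windows for "park sleep then blue":
  (none found)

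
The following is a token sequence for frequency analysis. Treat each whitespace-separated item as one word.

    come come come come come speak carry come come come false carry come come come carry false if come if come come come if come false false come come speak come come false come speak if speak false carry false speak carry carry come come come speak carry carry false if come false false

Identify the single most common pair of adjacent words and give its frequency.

"come come", 14 times

Bigram frequencies (highest first):
  come come: 14
  come speak: 4
  come false: 4
  if come: 4
  speak carry: 3
  carry come: 3
  … (13 more, each ≤ 3)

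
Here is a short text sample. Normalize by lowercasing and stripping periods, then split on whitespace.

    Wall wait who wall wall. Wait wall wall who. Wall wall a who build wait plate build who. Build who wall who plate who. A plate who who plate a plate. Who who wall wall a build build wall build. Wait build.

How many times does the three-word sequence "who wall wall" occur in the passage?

Scanning the 40 overlapping trigram windows for "who wall wall":
  position 3–5: who wall wall
  position 9–11: who wall wall
  position 33–35: who wall wall

3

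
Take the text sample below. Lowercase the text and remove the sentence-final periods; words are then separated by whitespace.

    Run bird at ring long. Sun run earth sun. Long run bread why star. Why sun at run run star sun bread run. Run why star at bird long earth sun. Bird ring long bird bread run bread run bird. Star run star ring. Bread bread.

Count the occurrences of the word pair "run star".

2

Scanning the 45 overlapping bigram windows for "run star":
  position 19–20: run star
  position 42–43: run star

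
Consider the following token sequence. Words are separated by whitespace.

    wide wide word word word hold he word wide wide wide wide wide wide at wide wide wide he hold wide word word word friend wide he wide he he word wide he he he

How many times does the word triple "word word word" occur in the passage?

Scanning the 33 overlapping trigram windows for "word word word":
  position 3–5: word word word
  position 22–24: word word word

2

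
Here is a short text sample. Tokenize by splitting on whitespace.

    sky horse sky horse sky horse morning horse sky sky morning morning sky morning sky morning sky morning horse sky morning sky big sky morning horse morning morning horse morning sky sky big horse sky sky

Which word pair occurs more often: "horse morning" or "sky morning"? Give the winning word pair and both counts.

"sky morning" (6 vs 3)

"horse morning": 3 occurrences
"sky morning": 6 occurrences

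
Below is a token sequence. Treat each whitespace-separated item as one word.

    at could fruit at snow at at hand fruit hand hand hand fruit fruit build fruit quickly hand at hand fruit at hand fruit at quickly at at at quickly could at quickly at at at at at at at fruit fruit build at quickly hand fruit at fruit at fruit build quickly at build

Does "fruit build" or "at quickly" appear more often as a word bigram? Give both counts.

"at quickly" (4 vs 3)

"fruit build": 3 occurrences
"at quickly": 4 occurrences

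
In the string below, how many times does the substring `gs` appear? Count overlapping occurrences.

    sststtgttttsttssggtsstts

0

Sliding a length-2 window over the 24 characters (23 positions):
  (no match at any position)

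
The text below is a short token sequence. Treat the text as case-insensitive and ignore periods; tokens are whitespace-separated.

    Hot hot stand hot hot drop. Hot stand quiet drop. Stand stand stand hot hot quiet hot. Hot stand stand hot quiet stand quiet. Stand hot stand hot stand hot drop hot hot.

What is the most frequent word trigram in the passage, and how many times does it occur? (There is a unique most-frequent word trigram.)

Trigram frequencies (highest first):
  hot stand hot: 3
  hot hot stand: 2
  stand hot hot: 2
  hot drop hot: 2
  stand stand hot: 2
  stand hot stand: 2
  … (18 more, each ≤ 1)

"hot stand hot", 3 times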